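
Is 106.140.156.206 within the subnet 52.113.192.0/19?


Subnet network: 52.113.192.0
Test IP AND mask: 106.140.128.0
No, 106.140.156.206 is not in 52.113.192.0/19


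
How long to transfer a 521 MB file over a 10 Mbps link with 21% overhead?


Effective throughput = 10 * (1 - 21/100) = 7.9 Mbps
File size in Mb = 521 * 8 = 4168 Mb
Time = 4168 / 7.9
Time = 527.5949 seconds


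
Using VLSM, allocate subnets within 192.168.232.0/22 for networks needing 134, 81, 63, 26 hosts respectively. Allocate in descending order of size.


134 hosts -> /24 (254 usable): 192.168.232.0/24
81 hosts -> /25 (126 usable): 192.168.233.0/25
63 hosts -> /25 (126 usable): 192.168.233.128/25
26 hosts -> /27 (30 usable): 192.168.234.0/27
Allocation: 192.168.232.0/24 (134 hosts, 254 usable); 192.168.233.0/25 (81 hosts, 126 usable); 192.168.233.128/25 (63 hosts, 126 usable); 192.168.234.0/27 (26 hosts, 30 usable)


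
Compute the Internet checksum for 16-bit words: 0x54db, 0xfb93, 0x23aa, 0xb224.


Sum all words (with carry folding):
+ 0x54db = 0x54db
+ 0xfb93 = 0x506f
+ 0x23aa = 0x7419
+ 0xb224 = 0x263e
One's complement: ~0x263e
Checksum = 0xd9c1


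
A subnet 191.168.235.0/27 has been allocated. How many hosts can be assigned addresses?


Host bits = 32 - 27 = 5
Total addresses = 2^5 = 32
Usable = total - 2 (network and broadcast)
Usable hosts: 30


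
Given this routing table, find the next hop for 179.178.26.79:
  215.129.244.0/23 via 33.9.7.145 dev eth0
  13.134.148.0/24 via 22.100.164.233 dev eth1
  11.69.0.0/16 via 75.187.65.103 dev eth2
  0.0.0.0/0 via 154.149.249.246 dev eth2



Longest prefix match for 179.178.26.79:
  /23 215.129.244.0: no
  /24 13.134.148.0: no
  /16 11.69.0.0: no
  /0 0.0.0.0: MATCH
Selected: next-hop 154.149.249.246 via eth2 (matched /0)


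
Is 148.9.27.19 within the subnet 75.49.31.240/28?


Subnet network: 75.49.31.240
Test IP AND mask: 148.9.27.16
No, 148.9.27.19 is not in 75.49.31.240/28


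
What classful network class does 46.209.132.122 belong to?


First octet: 46
Binary: 00101110
0xxxxxxx -> Class A (1-126)
Class A, default mask 255.0.0.0 (/8)


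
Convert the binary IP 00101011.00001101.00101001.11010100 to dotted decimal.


00101011 = 43
00001101 = 13
00101001 = 41
11010100 = 212
IP: 43.13.41.212


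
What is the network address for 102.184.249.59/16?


IP:   01100110.10111000.11111001.00111011
Mask: 11111111.11111111.00000000.00000000
AND operation:
Net:  01100110.10111000.00000000.00000000
Network: 102.184.0.0/16


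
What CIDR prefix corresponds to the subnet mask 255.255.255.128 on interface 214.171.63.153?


Binary: 11111111.11111111.11111111.10000000
Count leading 1s
Prefix: /25


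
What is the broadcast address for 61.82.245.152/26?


Network: 61.82.245.128/26
Host bits = 6
Set all host bits to 1:
Broadcast: 61.82.245.191


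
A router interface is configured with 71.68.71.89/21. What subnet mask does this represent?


/21 means 21 network bits, 11 host bits
Binary: 11111111111111111111100000000000
Mask: 255.255.248.0


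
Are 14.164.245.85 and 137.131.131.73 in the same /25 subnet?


Mask: 255.255.255.128
14.164.245.85 AND mask = 14.164.245.0
137.131.131.73 AND mask = 137.131.131.0
No, different subnets (14.164.245.0 vs 137.131.131.0)


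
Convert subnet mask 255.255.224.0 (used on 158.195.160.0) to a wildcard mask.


Subnet mask: 255.255.224.0
Wildcard = 255.255.255.255 - subnet mask
255 - 255 = 0
255 - 255 = 0
255 - 224 = 31
255 - 0 = 255
Wildcard: 0.0.31.255


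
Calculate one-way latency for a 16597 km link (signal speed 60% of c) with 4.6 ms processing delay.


Speed = 0.6 * 3e5 km/s = 180000 km/s
Propagation delay = 16597 / 180000 = 0.0922 s = 92.2056 ms
Processing delay = 4.6 ms
Total one-way latency = 96.8056 ms


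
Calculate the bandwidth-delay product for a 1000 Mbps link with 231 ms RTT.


BDP = bandwidth * RTT
= 1000 Mbps * 231 ms
= 1000 * 1e6 * 231 / 1000 bits
= 231000000 bits
= 28875000 bytes
= 28198.2422 KB
BDP = 231000000 bits (28875000 bytes)


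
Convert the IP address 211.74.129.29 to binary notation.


211 = 11010011
74 = 01001010
129 = 10000001
29 = 00011101
Binary: 11010011.01001010.10000001.00011101


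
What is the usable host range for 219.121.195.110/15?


Network: 219.120.0.0
Broadcast: 219.121.255.255
First usable = network + 1
Last usable = broadcast - 1
Range: 219.120.0.1 to 219.121.255.254


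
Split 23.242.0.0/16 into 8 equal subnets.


New prefix = 16 + 3 = 19
Each subnet has 8192 addresses
  23.242.0.0/19
  23.242.32.0/19
  23.242.64.0/19
  23.242.96.0/19
  23.242.128.0/19
  23.242.160.0/19
  23.242.192.0/19
  23.242.224.0/19
Subnets: 23.242.0.0/19, 23.242.32.0/19, 23.242.64.0/19, 23.242.96.0/19, 23.242.128.0/19, 23.242.160.0/19, 23.242.192.0/19, 23.242.224.0/19


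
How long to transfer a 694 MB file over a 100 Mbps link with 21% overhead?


Effective throughput = 100 * (1 - 21/100) = 79 Mbps
File size in Mb = 694 * 8 = 5552 Mb
Time = 5552 / 79
Time = 70.2785 seconds


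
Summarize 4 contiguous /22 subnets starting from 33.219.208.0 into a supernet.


Original prefix: /22
Number of subnets: 4 = 2^2
New prefix = 22 - 2 = 20
Supernet: 33.219.208.0/20


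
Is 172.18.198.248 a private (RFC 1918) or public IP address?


RFC 1918 private ranges:
  10.0.0.0/8 (10.0.0.0 - 10.255.255.255)
  172.16.0.0/12 (172.16.0.0 - 172.31.255.255)
  192.168.0.0/16 (192.168.0.0 - 192.168.255.255)
Private (in 172.16.0.0/12)


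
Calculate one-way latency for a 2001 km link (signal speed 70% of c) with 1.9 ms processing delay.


Speed = 0.7 * 3e5 km/s = 210000 km/s
Propagation delay = 2001 / 210000 = 0.0095 s = 9.5286 ms
Processing delay = 1.9 ms
Total one-way latency = 11.4286 ms


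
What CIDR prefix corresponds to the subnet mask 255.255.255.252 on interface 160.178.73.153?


Binary: 11111111.11111111.11111111.11111100
Count leading 1s
Prefix: /30


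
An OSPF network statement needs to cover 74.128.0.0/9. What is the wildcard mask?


Subnet mask: 255.128.0.0
Wildcard = 255.255.255.255 - subnet mask
255 - 255 = 0
255 - 128 = 127
255 - 0 = 255
255 - 0 = 255
Wildcard: 0.127.255.255


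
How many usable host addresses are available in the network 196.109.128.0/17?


Host bits = 32 - 17 = 15
Total addresses = 2^15 = 32768
Usable = total - 2 (network and broadcast)
Usable hosts: 32766


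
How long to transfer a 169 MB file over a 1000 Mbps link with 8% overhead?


Effective throughput = 1000 * (1 - 8/100) = 920 Mbps
File size in Mb = 169 * 8 = 1352 Mb
Time = 1352 / 920
Time = 1.4696 seconds


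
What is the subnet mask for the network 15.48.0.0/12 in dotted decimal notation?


/12 means 12 network bits, 20 host bits
Binary: 11111111111100000000000000000000
Mask: 255.240.0.0


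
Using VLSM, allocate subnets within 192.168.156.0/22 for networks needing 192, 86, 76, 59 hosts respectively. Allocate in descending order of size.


192 hosts -> /24 (254 usable): 192.168.156.0/24
86 hosts -> /25 (126 usable): 192.168.157.0/25
76 hosts -> /25 (126 usable): 192.168.157.128/25
59 hosts -> /26 (62 usable): 192.168.158.0/26
Allocation: 192.168.156.0/24 (192 hosts, 254 usable); 192.168.157.0/25 (86 hosts, 126 usable); 192.168.157.128/25 (76 hosts, 126 usable); 192.168.158.0/26 (59 hosts, 62 usable)


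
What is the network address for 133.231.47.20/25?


IP:   10000101.11100111.00101111.00010100
Mask: 11111111.11111111.11111111.10000000
AND operation:
Net:  10000101.11100111.00101111.00000000
Network: 133.231.47.0/25


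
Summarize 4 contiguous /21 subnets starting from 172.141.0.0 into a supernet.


Original prefix: /21
Number of subnets: 4 = 2^2
New prefix = 21 - 2 = 19
Supernet: 172.141.0.0/19


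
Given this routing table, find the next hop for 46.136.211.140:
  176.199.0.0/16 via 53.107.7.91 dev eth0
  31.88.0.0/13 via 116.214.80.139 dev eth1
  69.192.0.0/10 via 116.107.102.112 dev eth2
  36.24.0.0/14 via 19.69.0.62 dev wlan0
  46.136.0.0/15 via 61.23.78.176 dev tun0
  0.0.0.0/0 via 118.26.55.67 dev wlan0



Longest prefix match for 46.136.211.140:
  /16 176.199.0.0: no
  /13 31.88.0.0: no
  /10 69.192.0.0: no
  /14 36.24.0.0: no
  /15 46.136.0.0: MATCH
  /0 0.0.0.0: MATCH
Selected: next-hop 61.23.78.176 via tun0 (matched /15)


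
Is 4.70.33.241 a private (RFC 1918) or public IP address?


RFC 1918 private ranges:
  10.0.0.0/8 (10.0.0.0 - 10.255.255.255)
  172.16.0.0/12 (172.16.0.0 - 172.31.255.255)
  192.168.0.0/16 (192.168.0.0 - 192.168.255.255)
Public (not in any RFC 1918 range)


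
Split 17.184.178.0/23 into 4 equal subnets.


New prefix = 23 + 2 = 25
Each subnet has 128 addresses
  17.184.178.0/25
  17.184.178.128/25
  17.184.179.0/25
  17.184.179.128/25
Subnets: 17.184.178.0/25, 17.184.178.128/25, 17.184.179.0/25, 17.184.179.128/25


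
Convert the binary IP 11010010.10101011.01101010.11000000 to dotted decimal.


11010010 = 210
10101011 = 171
01101010 = 106
11000000 = 192
IP: 210.171.106.192


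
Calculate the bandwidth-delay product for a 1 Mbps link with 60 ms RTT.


BDP = bandwidth * RTT
= 1 Mbps * 60 ms
= 1 * 1e6 * 60 / 1000 bits
= 60000 bits
= 7500 bytes
= 7.3242 KB
BDP = 60000 bits (7500 bytes)


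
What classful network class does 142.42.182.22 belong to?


First octet: 142
Binary: 10001110
10xxxxxx -> Class B (128-191)
Class B, default mask 255.255.0.0 (/16)


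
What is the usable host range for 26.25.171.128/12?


Network: 26.16.0.0
Broadcast: 26.31.255.255
First usable = network + 1
Last usable = broadcast - 1
Range: 26.16.0.1 to 26.31.255.254


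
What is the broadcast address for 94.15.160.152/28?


Network: 94.15.160.144/28
Host bits = 4
Set all host bits to 1:
Broadcast: 94.15.160.159


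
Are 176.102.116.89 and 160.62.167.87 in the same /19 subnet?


Mask: 255.255.224.0
176.102.116.89 AND mask = 176.102.96.0
160.62.167.87 AND mask = 160.62.160.0
No, different subnets (176.102.96.0 vs 160.62.160.0)


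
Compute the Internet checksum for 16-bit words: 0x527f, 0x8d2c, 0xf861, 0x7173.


Sum all words (with carry folding):
+ 0x527f = 0x527f
+ 0x8d2c = 0xdfab
+ 0xf861 = 0xd80d
+ 0x7173 = 0x4981
One's complement: ~0x4981
Checksum = 0xb67e


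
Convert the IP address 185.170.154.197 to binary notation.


185 = 10111001
170 = 10101010
154 = 10011010
197 = 11000101
Binary: 10111001.10101010.10011010.11000101


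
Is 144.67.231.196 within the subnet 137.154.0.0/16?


Subnet network: 137.154.0.0
Test IP AND mask: 144.67.0.0
No, 144.67.231.196 is not in 137.154.0.0/16


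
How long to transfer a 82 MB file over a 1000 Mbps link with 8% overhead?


Effective throughput = 1000 * (1 - 8/100) = 920 Mbps
File size in Mb = 82 * 8 = 656 Mb
Time = 656 / 920
Time = 0.713 seconds


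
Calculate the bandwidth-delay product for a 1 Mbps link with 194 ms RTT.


BDP = bandwidth * RTT
= 1 Mbps * 194 ms
= 1 * 1e6 * 194 / 1000 bits
= 194000 bits
= 24250 bytes
= 23.6816 KB
BDP = 194000 bits (24250 bytes)


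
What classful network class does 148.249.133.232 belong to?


First octet: 148
Binary: 10010100
10xxxxxx -> Class B (128-191)
Class B, default mask 255.255.0.0 (/16)


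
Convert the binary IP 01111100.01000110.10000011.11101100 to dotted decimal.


01111100 = 124
01000110 = 70
10000011 = 131
11101100 = 236
IP: 124.70.131.236


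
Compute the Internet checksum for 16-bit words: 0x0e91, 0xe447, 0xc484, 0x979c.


Sum all words (with carry folding):
+ 0x0e91 = 0x0e91
+ 0xe447 = 0xf2d8
+ 0xc484 = 0xb75d
+ 0x979c = 0x4efa
One's complement: ~0x4efa
Checksum = 0xb105


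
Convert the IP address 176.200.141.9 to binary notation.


176 = 10110000
200 = 11001000
141 = 10001101
9 = 00001001
Binary: 10110000.11001000.10001101.00001001


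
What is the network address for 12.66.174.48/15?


IP:   00001100.01000010.10101110.00110000
Mask: 11111111.11111110.00000000.00000000
AND operation:
Net:  00001100.01000010.00000000.00000000
Network: 12.66.0.0/15


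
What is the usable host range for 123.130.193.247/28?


Network: 123.130.193.240
Broadcast: 123.130.193.255
First usable = network + 1
Last usable = broadcast - 1
Range: 123.130.193.241 to 123.130.193.254


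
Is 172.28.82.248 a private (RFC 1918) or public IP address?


RFC 1918 private ranges:
  10.0.0.0/8 (10.0.0.0 - 10.255.255.255)
  172.16.0.0/12 (172.16.0.0 - 172.31.255.255)
  192.168.0.0/16 (192.168.0.0 - 192.168.255.255)
Private (in 172.16.0.0/12)


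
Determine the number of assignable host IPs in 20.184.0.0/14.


Host bits = 32 - 14 = 18
Total addresses = 2^18 = 262144
Usable = total - 2 (network and broadcast)
Usable hosts: 262142


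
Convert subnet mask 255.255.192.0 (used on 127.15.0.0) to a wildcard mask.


Subnet mask: 255.255.192.0
Wildcard = 255.255.255.255 - subnet mask
255 - 255 = 0
255 - 255 = 0
255 - 192 = 63
255 - 0 = 255
Wildcard: 0.0.63.255


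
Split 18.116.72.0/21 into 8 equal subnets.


New prefix = 21 + 3 = 24
Each subnet has 256 addresses
  18.116.72.0/24
  18.116.73.0/24
  18.116.74.0/24
  18.116.75.0/24
  18.116.76.0/24
  18.116.77.0/24
  18.116.78.0/24
  18.116.79.0/24
Subnets: 18.116.72.0/24, 18.116.73.0/24, 18.116.74.0/24, 18.116.75.0/24, 18.116.76.0/24, 18.116.77.0/24, 18.116.78.0/24, 18.116.79.0/24


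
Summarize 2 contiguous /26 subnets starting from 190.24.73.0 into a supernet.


Original prefix: /26
Number of subnets: 2 = 2^1
New prefix = 26 - 1 = 25
Supernet: 190.24.73.0/25


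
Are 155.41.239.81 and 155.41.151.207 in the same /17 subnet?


Mask: 255.255.128.0
155.41.239.81 AND mask = 155.41.128.0
155.41.151.207 AND mask = 155.41.128.0
Yes, same subnet (155.41.128.0)


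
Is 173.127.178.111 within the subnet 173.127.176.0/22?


Subnet network: 173.127.176.0
Test IP AND mask: 173.127.176.0
Yes, 173.127.178.111 is in 173.127.176.0/22


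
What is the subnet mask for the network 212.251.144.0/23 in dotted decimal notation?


/23 means 23 network bits, 9 host bits
Binary: 11111111111111111111111000000000
Mask: 255.255.254.0


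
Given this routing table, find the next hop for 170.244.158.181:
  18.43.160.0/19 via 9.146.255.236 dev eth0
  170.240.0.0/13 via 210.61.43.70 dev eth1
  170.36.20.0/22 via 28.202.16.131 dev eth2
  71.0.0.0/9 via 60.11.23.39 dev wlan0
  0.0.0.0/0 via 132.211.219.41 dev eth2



Longest prefix match for 170.244.158.181:
  /19 18.43.160.0: no
  /13 170.240.0.0: MATCH
  /22 170.36.20.0: no
  /9 71.0.0.0: no
  /0 0.0.0.0: MATCH
Selected: next-hop 210.61.43.70 via eth1 (matched /13)


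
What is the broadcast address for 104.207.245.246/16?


Network: 104.207.0.0/16
Host bits = 16
Set all host bits to 1:
Broadcast: 104.207.255.255


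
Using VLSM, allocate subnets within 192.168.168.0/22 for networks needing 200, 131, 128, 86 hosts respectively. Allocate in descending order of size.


200 hosts -> /24 (254 usable): 192.168.168.0/24
131 hosts -> /24 (254 usable): 192.168.169.0/24
128 hosts -> /24 (254 usable): 192.168.170.0/24
86 hosts -> /25 (126 usable): 192.168.171.0/25
Allocation: 192.168.168.0/24 (200 hosts, 254 usable); 192.168.169.0/24 (131 hosts, 254 usable); 192.168.170.0/24 (128 hosts, 254 usable); 192.168.171.0/25 (86 hosts, 126 usable)


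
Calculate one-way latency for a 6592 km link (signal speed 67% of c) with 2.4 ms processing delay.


Speed = 0.67 * 3e5 km/s = 201000 km/s
Propagation delay = 6592 / 201000 = 0.0328 s = 32.796 ms
Processing delay = 2.4 ms
Total one-way latency = 35.196 ms


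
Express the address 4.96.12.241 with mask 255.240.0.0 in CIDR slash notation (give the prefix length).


Binary: 11111111.11110000.00000000.00000000
Count leading 1s
Prefix: /12


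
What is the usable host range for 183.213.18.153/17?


Network: 183.213.0.0
Broadcast: 183.213.127.255
First usable = network + 1
Last usable = broadcast - 1
Range: 183.213.0.1 to 183.213.127.254


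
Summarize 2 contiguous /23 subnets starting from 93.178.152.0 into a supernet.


Original prefix: /23
Number of subnets: 2 = 2^1
New prefix = 23 - 1 = 22
Supernet: 93.178.152.0/22


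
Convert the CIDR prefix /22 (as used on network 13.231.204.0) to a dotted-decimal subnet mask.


/22 means 22 network bits, 10 host bits
Binary: 11111111111111111111110000000000
Mask: 255.255.252.0


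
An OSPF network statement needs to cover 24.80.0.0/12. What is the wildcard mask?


Subnet mask: 255.240.0.0
Wildcard = 255.255.255.255 - subnet mask
255 - 255 = 0
255 - 240 = 15
255 - 0 = 255
255 - 0 = 255
Wildcard: 0.15.255.255


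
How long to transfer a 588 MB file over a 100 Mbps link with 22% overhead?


Effective throughput = 100 * (1 - 22/100) = 78 Mbps
File size in Mb = 588 * 8 = 4704 Mb
Time = 4704 / 78
Time = 60.3077 seconds


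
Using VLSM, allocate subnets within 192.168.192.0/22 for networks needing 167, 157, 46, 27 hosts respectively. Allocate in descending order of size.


167 hosts -> /24 (254 usable): 192.168.192.0/24
157 hosts -> /24 (254 usable): 192.168.193.0/24
46 hosts -> /26 (62 usable): 192.168.194.0/26
27 hosts -> /27 (30 usable): 192.168.194.64/27
Allocation: 192.168.192.0/24 (167 hosts, 254 usable); 192.168.193.0/24 (157 hosts, 254 usable); 192.168.194.0/26 (46 hosts, 62 usable); 192.168.194.64/27 (27 hosts, 30 usable)


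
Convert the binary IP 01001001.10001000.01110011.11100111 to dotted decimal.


01001001 = 73
10001000 = 136
01110011 = 115
11100111 = 231
IP: 73.136.115.231


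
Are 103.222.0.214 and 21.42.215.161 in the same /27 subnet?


Mask: 255.255.255.224
103.222.0.214 AND mask = 103.222.0.192
21.42.215.161 AND mask = 21.42.215.160
No, different subnets (103.222.0.192 vs 21.42.215.160)


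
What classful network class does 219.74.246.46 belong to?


First octet: 219
Binary: 11011011
110xxxxx -> Class C (192-223)
Class C, default mask 255.255.255.0 (/24)


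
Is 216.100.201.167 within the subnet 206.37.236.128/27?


Subnet network: 206.37.236.128
Test IP AND mask: 216.100.201.160
No, 216.100.201.167 is not in 206.37.236.128/27


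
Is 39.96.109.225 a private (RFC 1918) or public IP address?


RFC 1918 private ranges:
  10.0.0.0/8 (10.0.0.0 - 10.255.255.255)
  172.16.0.0/12 (172.16.0.0 - 172.31.255.255)
  192.168.0.0/16 (192.168.0.0 - 192.168.255.255)
Public (not in any RFC 1918 range)


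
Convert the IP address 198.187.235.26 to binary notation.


198 = 11000110
187 = 10111011
235 = 11101011
26 = 00011010
Binary: 11000110.10111011.11101011.00011010


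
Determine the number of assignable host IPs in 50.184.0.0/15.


Host bits = 32 - 15 = 17
Total addresses = 2^17 = 131072
Usable = total - 2 (network and broadcast)
Usable hosts: 131070


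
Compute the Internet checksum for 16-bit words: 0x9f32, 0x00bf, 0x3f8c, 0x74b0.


Sum all words (with carry folding):
+ 0x9f32 = 0x9f32
+ 0x00bf = 0x9ff1
+ 0x3f8c = 0xdf7d
+ 0x74b0 = 0x542e
One's complement: ~0x542e
Checksum = 0xabd1


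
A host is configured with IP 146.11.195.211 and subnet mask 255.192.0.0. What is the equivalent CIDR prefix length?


Binary: 11111111.11000000.00000000.00000000
Count leading 1s
Prefix: /10


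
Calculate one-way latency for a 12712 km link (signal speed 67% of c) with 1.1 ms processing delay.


Speed = 0.67 * 3e5 km/s = 201000 km/s
Propagation delay = 12712 / 201000 = 0.0632 s = 63.2438 ms
Processing delay = 1.1 ms
Total one-way latency = 64.3438 ms


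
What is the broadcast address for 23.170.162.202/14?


Network: 23.168.0.0/14
Host bits = 18
Set all host bits to 1:
Broadcast: 23.171.255.255


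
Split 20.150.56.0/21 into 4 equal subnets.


New prefix = 21 + 2 = 23
Each subnet has 512 addresses
  20.150.56.0/23
  20.150.58.0/23
  20.150.60.0/23
  20.150.62.0/23
Subnets: 20.150.56.0/23, 20.150.58.0/23, 20.150.60.0/23, 20.150.62.0/23


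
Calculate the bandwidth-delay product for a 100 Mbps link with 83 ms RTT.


BDP = bandwidth * RTT
= 100 Mbps * 83 ms
= 100 * 1e6 * 83 / 1000 bits
= 8300000 bits
= 1037500 bytes
= 1013.1836 KB
BDP = 8300000 bits (1037500 bytes)


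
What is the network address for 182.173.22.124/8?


IP:   10110110.10101101.00010110.01111100
Mask: 11111111.00000000.00000000.00000000
AND operation:
Net:  10110110.00000000.00000000.00000000
Network: 182.0.0.0/8


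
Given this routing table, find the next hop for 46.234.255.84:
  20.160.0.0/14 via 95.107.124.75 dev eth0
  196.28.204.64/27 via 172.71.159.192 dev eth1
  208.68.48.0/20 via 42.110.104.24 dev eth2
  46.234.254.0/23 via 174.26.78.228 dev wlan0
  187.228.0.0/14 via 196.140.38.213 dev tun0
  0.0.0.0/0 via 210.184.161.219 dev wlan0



Longest prefix match for 46.234.255.84:
  /14 20.160.0.0: no
  /27 196.28.204.64: no
  /20 208.68.48.0: no
  /23 46.234.254.0: MATCH
  /14 187.228.0.0: no
  /0 0.0.0.0: MATCH
Selected: next-hop 174.26.78.228 via wlan0 (matched /23)


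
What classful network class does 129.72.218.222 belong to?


First octet: 129
Binary: 10000001
10xxxxxx -> Class B (128-191)
Class B, default mask 255.255.0.0 (/16)


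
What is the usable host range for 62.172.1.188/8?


Network: 62.0.0.0
Broadcast: 62.255.255.255
First usable = network + 1
Last usable = broadcast - 1
Range: 62.0.0.1 to 62.255.255.254


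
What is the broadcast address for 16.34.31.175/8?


Network: 16.0.0.0/8
Host bits = 24
Set all host bits to 1:
Broadcast: 16.255.255.255


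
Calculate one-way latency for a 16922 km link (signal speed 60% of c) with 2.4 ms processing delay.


Speed = 0.6 * 3e5 km/s = 180000 km/s
Propagation delay = 16922 / 180000 = 0.094 s = 94.0111 ms
Processing delay = 2.4 ms
Total one-way latency = 96.4111 ms


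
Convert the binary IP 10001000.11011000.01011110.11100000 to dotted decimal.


10001000 = 136
11011000 = 216
01011110 = 94
11100000 = 224
IP: 136.216.94.224


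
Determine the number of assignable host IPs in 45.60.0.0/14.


Host bits = 32 - 14 = 18
Total addresses = 2^18 = 262144
Usable = total - 2 (network and broadcast)
Usable hosts: 262142


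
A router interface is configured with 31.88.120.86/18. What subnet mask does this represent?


/18 means 18 network bits, 14 host bits
Binary: 11111111111111111100000000000000
Mask: 255.255.192.0


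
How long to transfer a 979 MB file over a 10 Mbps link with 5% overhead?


Effective throughput = 10 * (1 - 5/100) = 9.5 Mbps
File size in Mb = 979 * 8 = 7832 Mb
Time = 7832 / 9.5
Time = 824.4211 seconds


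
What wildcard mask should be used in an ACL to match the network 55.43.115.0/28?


Subnet mask: 255.255.255.240
Wildcard = 255.255.255.255 - subnet mask
255 - 255 = 0
255 - 255 = 0
255 - 255 = 0
255 - 240 = 15
Wildcard: 0.0.0.15


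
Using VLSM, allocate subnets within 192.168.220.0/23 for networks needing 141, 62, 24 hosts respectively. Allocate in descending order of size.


141 hosts -> /24 (254 usable): 192.168.220.0/24
62 hosts -> /26 (62 usable): 192.168.221.0/26
24 hosts -> /27 (30 usable): 192.168.221.64/27
Allocation: 192.168.220.0/24 (141 hosts, 254 usable); 192.168.221.0/26 (62 hosts, 62 usable); 192.168.221.64/27 (24 hosts, 30 usable)


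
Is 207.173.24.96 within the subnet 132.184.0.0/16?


Subnet network: 132.184.0.0
Test IP AND mask: 207.173.0.0
No, 207.173.24.96 is not in 132.184.0.0/16


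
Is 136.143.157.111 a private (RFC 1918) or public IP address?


RFC 1918 private ranges:
  10.0.0.0/8 (10.0.0.0 - 10.255.255.255)
  172.16.0.0/12 (172.16.0.0 - 172.31.255.255)
  192.168.0.0/16 (192.168.0.0 - 192.168.255.255)
Public (not in any RFC 1918 range)


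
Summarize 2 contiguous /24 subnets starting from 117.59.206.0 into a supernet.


Original prefix: /24
Number of subnets: 2 = 2^1
New prefix = 24 - 1 = 23
Supernet: 117.59.206.0/23


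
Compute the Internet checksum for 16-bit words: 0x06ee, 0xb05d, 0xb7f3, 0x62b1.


Sum all words (with carry folding):
+ 0x06ee = 0x06ee
+ 0xb05d = 0xb74b
+ 0xb7f3 = 0x6f3f
+ 0x62b1 = 0xd1f0
One's complement: ~0xd1f0
Checksum = 0x2e0f


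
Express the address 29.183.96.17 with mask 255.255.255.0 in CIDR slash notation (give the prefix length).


Binary: 11111111.11111111.11111111.00000000
Count leading 1s
Prefix: /24


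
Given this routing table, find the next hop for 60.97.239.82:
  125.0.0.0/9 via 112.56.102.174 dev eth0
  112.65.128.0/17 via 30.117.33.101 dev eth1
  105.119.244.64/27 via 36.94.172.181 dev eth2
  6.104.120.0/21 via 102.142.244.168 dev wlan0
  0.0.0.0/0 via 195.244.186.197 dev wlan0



Longest prefix match for 60.97.239.82:
  /9 125.0.0.0: no
  /17 112.65.128.0: no
  /27 105.119.244.64: no
  /21 6.104.120.0: no
  /0 0.0.0.0: MATCH
Selected: next-hop 195.244.186.197 via wlan0 (matched /0)


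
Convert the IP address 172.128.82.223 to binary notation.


172 = 10101100
128 = 10000000
82 = 01010010
223 = 11011111
Binary: 10101100.10000000.01010010.11011111


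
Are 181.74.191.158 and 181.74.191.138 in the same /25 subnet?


Mask: 255.255.255.128
181.74.191.158 AND mask = 181.74.191.128
181.74.191.138 AND mask = 181.74.191.128
Yes, same subnet (181.74.191.128)


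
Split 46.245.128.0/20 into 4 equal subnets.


New prefix = 20 + 2 = 22
Each subnet has 1024 addresses
  46.245.128.0/22
  46.245.132.0/22
  46.245.136.0/22
  46.245.140.0/22
Subnets: 46.245.128.0/22, 46.245.132.0/22, 46.245.136.0/22, 46.245.140.0/22


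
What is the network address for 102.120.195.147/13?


IP:   01100110.01111000.11000011.10010011
Mask: 11111111.11111000.00000000.00000000
AND operation:
Net:  01100110.01111000.00000000.00000000
Network: 102.120.0.0/13


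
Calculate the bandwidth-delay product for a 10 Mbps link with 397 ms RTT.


BDP = bandwidth * RTT
= 10 Mbps * 397 ms
= 10 * 1e6 * 397 / 1000 bits
= 3970000 bits
= 496250 bytes
= 484.6191 KB
BDP = 3970000 bits (496250 bytes)


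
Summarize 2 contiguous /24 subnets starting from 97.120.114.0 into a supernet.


Original prefix: /24
Number of subnets: 2 = 2^1
New prefix = 24 - 1 = 23
Supernet: 97.120.114.0/23


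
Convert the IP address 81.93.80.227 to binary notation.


81 = 01010001
93 = 01011101
80 = 01010000
227 = 11100011
Binary: 01010001.01011101.01010000.11100011


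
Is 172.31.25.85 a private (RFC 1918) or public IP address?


RFC 1918 private ranges:
  10.0.0.0/8 (10.0.0.0 - 10.255.255.255)
  172.16.0.0/12 (172.16.0.0 - 172.31.255.255)
  192.168.0.0/16 (192.168.0.0 - 192.168.255.255)
Private (in 172.16.0.0/12)


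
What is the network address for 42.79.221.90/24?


IP:   00101010.01001111.11011101.01011010
Mask: 11111111.11111111.11111111.00000000
AND operation:
Net:  00101010.01001111.11011101.00000000
Network: 42.79.221.0/24


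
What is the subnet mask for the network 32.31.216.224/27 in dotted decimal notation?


/27 means 27 network bits, 5 host bits
Binary: 11111111111111111111111111100000
Mask: 255.255.255.224


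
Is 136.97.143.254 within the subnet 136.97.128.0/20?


Subnet network: 136.97.128.0
Test IP AND mask: 136.97.128.0
Yes, 136.97.143.254 is in 136.97.128.0/20


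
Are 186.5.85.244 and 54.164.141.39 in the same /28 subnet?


Mask: 255.255.255.240
186.5.85.244 AND mask = 186.5.85.240
54.164.141.39 AND mask = 54.164.141.32
No, different subnets (186.5.85.240 vs 54.164.141.32)


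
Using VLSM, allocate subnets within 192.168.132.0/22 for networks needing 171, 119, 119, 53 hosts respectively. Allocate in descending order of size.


171 hosts -> /24 (254 usable): 192.168.132.0/24
119 hosts -> /25 (126 usable): 192.168.133.0/25
119 hosts -> /25 (126 usable): 192.168.133.128/25
53 hosts -> /26 (62 usable): 192.168.134.0/26
Allocation: 192.168.132.0/24 (171 hosts, 254 usable); 192.168.133.0/25 (119 hosts, 126 usable); 192.168.133.128/25 (119 hosts, 126 usable); 192.168.134.0/26 (53 hosts, 62 usable)


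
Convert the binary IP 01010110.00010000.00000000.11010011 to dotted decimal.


01010110 = 86
00010000 = 16
00000000 = 0
11010011 = 211
IP: 86.16.0.211


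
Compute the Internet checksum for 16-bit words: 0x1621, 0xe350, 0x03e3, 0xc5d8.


Sum all words (with carry folding):
+ 0x1621 = 0x1621
+ 0xe350 = 0xf971
+ 0x03e3 = 0xfd54
+ 0xc5d8 = 0xc32d
One's complement: ~0xc32d
Checksum = 0x3cd2


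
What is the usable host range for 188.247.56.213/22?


Network: 188.247.56.0
Broadcast: 188.247.59.255
First usable = network + 1
Last usable = broadcast - 1
Range: 188.247.56.1 to 188.247.59.254


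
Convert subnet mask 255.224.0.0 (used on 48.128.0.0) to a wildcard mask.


Subnet mask: 255.224.0.0
Wildcard = 255.255.255.255 - subnet mask
255 - 255 = 0
255 - 224 = 31
255 - 0 = 255
255 - 0 = 255
Wildcard: 0.31.255.255


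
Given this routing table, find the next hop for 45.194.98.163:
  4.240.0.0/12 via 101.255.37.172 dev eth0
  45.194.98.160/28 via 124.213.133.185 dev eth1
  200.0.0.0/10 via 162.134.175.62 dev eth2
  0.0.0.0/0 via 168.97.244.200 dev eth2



Longest prefix match for 45.194.98.163:
  /12 4.240.0.0: no
  /28 45.194.98.160: MATCH
  /10 200.0.0.0: no
  /0 0.0.0.0: MATCH
Selected: next-hop 124.213.133.185 via eth1 (matched /28)


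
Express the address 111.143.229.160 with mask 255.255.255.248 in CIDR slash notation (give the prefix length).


Binary: 11111111.11111111.11111111.11111000
Count leading 1s
Prefix: /29


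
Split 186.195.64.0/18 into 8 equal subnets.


New prefix = 18 + 3 = 21
Each subnet has 2048 addresses
  186.195.64.0/21
  186.195.72.0/21
  186.195.80.0/21
  186.195.88.0/21
  186.195.96.0/21
  186.195.104.0/21
  186.195.112.0/21
  186.195.120.0/21
Subnets: 186.195.64.0/21, 186.195.72.0/21, 186.195.80.0/21, 186.195.88.0/21, 186.195.96.0/21, 186.195.104.0/21, 186.195.112.0/21, 186.195.120.0/21


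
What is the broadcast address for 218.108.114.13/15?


Network: 218.108.0.0/15
Host bits = 17
Set all host bits to 1:
Broadcast: 218.109.255.255


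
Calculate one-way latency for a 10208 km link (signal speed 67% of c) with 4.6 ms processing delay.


Speed = 0.67 * 3e5 km/s = 201000 km/s
Propagation delay = 10208 / 201000 = 0.0508 s = 50.7861 ms
Processing delay = 4.6 ms
Total one-way latency = 55.3861 ms


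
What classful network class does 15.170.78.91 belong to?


First octet: 15
Binary: 00001111
0xxxxxxx -> Class A (1-126)
Class A, default mask 255.0.0.0 (/8)


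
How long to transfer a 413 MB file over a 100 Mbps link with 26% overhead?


Effective throughput = 100 * (1 - 26/100) = 74 Mbps
File size in Mb = 413 * 8 = 3304 Mb
Time = 3304 / 74
Time = 44.6486 seconds


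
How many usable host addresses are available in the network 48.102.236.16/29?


Host bits = 32 - 29 = 3
Total addresses = 2^3 = 8
Usable = total - 2 (network and broadcast)
Usable hosts: 6


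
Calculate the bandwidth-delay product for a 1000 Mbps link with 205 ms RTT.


BDP = bandwidth * RTT
= 1000 Mbps * 205 ms
= 1000 * 1e6 * 205 / 1000 bits
= 205000000 bits
= 25625000 bytes
= 25024.4141 KB
BDP = 205000000 bits (25625000 bytes)


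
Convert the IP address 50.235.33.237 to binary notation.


50 = 00110010
235 = 11101011
33 = 00100001
237 = 11101101
Binary: 00110010.11101011.00100001.11101101


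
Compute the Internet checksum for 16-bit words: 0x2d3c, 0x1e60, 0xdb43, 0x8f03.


Sum all words (with carry folding):
+ 0x2d3c = 0x2d3c
+ 0x1e60 = 0x4b9c
+ 0xdb43 = 0x26e0
+ 0x8f03 = 0xb5e3
One's complement: ~0xb5e3
Checksum = 0x4a1c


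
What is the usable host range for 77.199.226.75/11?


Network: 77.192.0.0
Broadcast: 77.223.255.255
First usable = network + 1
Last usable = broadcast - 1
Range: 77.192.0.1 to 77.223.255.254


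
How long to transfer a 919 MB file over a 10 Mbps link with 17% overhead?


Effective throughput = 10 * (1 - 17/100) = 8.3 Mbps
File size in Mb = 919 * 8 = 7352 Mb
Time = 7352 / 8.3
Time = 885.7831 seconds


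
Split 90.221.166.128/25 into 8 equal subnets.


New prefix = 25 + 3 = 28
Each subnet has 16 addresses
  90.221.166.128/28
  90.221.166.144/28
  90.221.166.160/28
  90.221.166.176/28
  90.221.166.192/28
  90.221.166.208/28
  90.221.166.224/28
  90.221.166.240/28
Subnets: 90.221.166.128/28, 90.221.166.144/28, 90.221.166.160/28, 90.221.166.176/28, 90.221.166.192/28, 90.221.166.208/28, 90.221.166.224/28, 90.221.166.240/28


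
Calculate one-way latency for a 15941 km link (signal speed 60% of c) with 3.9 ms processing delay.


Speed = 0.6 * 3e5 km/s = 180000 km/s
Propagation delay = 15941 / 180000 = 0.0886 s = 88.5611 ms
Processing delay = 3.9 ms
Total one-way latency = 92.4611 ms


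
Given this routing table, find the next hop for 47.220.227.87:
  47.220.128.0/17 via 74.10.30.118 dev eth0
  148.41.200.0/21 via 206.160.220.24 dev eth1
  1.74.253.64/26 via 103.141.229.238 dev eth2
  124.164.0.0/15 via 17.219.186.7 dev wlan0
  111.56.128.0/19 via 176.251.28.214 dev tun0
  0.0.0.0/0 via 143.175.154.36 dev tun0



Longest prefix match for 47.220.227.87:
  /17 47.220.128.0: MATCH
  /21 148.41.200.0: no
  /26 1.74.253.64: no
  /15 124.164.0.0: no
  /19 111.56.128.0: no
  /0 0.0.0.0: MATCH
Selected: next-hop 74.10.30.118 via eth0 (matched /17)


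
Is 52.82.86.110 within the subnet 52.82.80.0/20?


Subnet network: 52.82.80.0
Test IP AND mask: 52.82.80.0
Yes, 52.82.86.110 is in 52.82.80.0/20


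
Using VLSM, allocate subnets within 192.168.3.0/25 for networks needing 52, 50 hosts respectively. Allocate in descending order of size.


52 hosts -> /26 (62 usable): 192.168.3.0/26
50 hosts -> /26 (62 usable): 192.168.3.64/26
Allocation: 192.168.3.0/26 (52 hosts, 62 usable); 192.168.3.64/26 (50 hosts, 62 usable)


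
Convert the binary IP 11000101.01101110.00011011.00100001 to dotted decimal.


11000101 = 197
01101110 = 110
00011011 = 27
00100001 = 33
IP: 197.110.27.33


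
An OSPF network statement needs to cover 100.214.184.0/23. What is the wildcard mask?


Subnet mask: 255.255.254.0
Wildcard = 255.255.255.255 - subnet mask
255 - 255 = 0
255 - 255 = 0
255 - 254 = 1
255 - 0 = 255
Wildcard: 0.0.1.255


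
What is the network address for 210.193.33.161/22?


IP:   11010010.11000001.00100001.10100001
Mask: 11111111.11111111.11111100.00000000
AND operation:
Net:  11010010.11000001.00100000.00000000
Network: 210.193.32.0/22


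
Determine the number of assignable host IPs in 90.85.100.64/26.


Host bits = 32 - 26 = 6
Total addresses = 2^6 = 64
Usable = total - 2 (network and broadcast)
Usable hosts: 62


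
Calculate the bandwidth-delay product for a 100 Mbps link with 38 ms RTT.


BDP = bandwidth * RTT
= 100 Mbps * 38 ms
= 100 * 1e6 * 38 / 1000 bits
= 3800000 bits
= 475000 bytes
= 463.8672 KB
BDP = 3800000 bits (475000 bytes)


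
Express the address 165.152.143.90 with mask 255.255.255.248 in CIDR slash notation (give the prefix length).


Binary: 11111111.11111111.11111111.11111000
Count leading 1s
Prefix: /29


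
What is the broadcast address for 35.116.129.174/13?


Network: 35.112.0.0/13
Host bits = 19
Set all host bits to 1:
Broadcast: 35.119.255.255


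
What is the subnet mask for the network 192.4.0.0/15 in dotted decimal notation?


/15 means 15 network bits, 17 host bits
Binary: 11111111111111100000000000000000
Mask: 255.254.0.0


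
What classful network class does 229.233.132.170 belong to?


First octet: 229
Binary: 11100101
1110xxxx -> Class D (224-239)
Class D (multicast), default mask N/A


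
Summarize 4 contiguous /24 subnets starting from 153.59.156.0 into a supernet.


Original prefix: /24
Number of subnets: 4 = 2^2
New prefix = 24 - 2 = 22
Supernet: 153.59.156.0/22


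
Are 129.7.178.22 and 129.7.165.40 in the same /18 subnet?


Mask: 255.255.192.0
129.7.178.22 AND mask = 129.7.128.0
129.7.165.40 AND mask = 129.7.128.0
Yes, same subnet (129.7.128.0)


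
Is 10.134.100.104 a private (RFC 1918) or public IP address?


RFC 1918 private ranges:
  10.0.0.0/8 (10.0.0.0 - 10.255.255.255)
  172.16.0.0/12 (172.16.0.0 - 172.31.255.255)
  192.168.0.0/16 (192.168.0.0 - 192.168.255.255)
Private (in 10.0.0.0/8)


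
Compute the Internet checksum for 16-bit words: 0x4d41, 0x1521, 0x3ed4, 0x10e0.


Sum all words (with carry folding):
+ 0x4d41 = 0x4d41
+ 0x1521 = 0x6262
+ 0x3ed4 = 0xa136
+ 0x10e0 = 0xb216
One's complement: ~0xb216
Checksum = 0x4de9


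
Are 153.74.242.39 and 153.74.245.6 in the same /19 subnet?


Mask: 255.255.224.0
153.74.242.39 AND mask = 153.74.224.0
153.74.245.6 AND mask = 153.74.224.0
Yes, same subnet (153.74.224.0)


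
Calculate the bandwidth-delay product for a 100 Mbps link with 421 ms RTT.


BDP = bandwidth * RTT
= 100 Mbps * 421 ms
= 100 * 1e6 * 421 / 1000 bits
= 42100000 bits
= 5262500 bytes
= 5139.1602 KB
BDP = 42100000 bits (5262500 bytes)


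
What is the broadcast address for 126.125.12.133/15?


Network: 126.124.0.0/15
Host bits = 17
Set all host bits to 1:
Broadcast: 126.125.255.255


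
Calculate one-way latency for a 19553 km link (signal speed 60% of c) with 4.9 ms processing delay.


Speed = 0.6 * 3e5 km/s = 180000 km/s
Propagation delay = 19553 / 180000 = 0.1086 s = 108.6278 ms
Processing delay = 4.9 ms
Total one-way latency = 113.5278 ms


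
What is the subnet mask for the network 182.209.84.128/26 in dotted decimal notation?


/26 means 26 network bits, 6 host bits
Binary: 11111111111111111111111111000000
Mask: 255.255.255.192


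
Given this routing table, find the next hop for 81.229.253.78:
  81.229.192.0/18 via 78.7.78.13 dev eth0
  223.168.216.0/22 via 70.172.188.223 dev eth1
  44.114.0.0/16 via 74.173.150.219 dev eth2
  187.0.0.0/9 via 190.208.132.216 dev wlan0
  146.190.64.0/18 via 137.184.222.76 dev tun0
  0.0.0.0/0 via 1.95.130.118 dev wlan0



Longest prefix match for 81.229.253.78:
  /18 81.229.192.0: MATCH
  /22 223.168.216.0: no
  /16 44.114.0.0: no
  /9 187.0.0.0: no
  /18 146.190.64.0: no
  /0 0.0.0.0: MATCH
Selected: next-hop 78.7.78.13 via eth0 (matched /18)


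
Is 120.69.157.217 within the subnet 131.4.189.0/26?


Subnet network: 131.4.189.0
Test IP AND mask: 120.69.157.192
No, 120.69.157.217 is not in 131.4.189.0/26


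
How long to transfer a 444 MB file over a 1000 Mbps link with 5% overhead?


Effective throughput = 1000 * (1 - 5/100) = 950 Mbps
File size in Mb = 444 * 8 = 3552 Mb
Time = 3552 / 950
Time = 3.7389 seconds


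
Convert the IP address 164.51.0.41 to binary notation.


164 = 10100100
51 = 00110011
0 = 00000000
41 = 00101001
Binary: 10100100.00110011.00000000.00101001


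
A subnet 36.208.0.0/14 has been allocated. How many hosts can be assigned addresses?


Host bits = 32 - 14 = 18
Total addresses = 2^18 = 262144
Usable = total - 2 (network and broadcast)
Usable hosts: 262142


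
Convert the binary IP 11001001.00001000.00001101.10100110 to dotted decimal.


11001001 = 201
00001000 = 8
00001101 = 13
10100110 = 166
IP: 201.8.13.166


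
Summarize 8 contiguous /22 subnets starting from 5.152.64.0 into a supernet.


Original prefix: /22
Number of subnets: 8 = 2^3
New prefix = 22 - 3 = 19
Supernet: 5.152.64.0/19


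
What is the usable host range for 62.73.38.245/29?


Network: 62.73.38.240
Broadcast: 62.73.38.247
First usable = network + 1
Last usable = broadcast - 1
Range: 62.73.38.241 to 62.73.38.246


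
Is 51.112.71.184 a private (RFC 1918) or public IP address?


RFC 1918 private ranges:
  10.0.0.0/8 (10.0.0.0 - 10.255.255.255)
  172.16.0.0/12 (172.16.0.0 - 172.31.255.255)
  192.168.0.0/16 (192.168.0.0 - 192.168.255.255)
Public (not in any RFC 1918 range)


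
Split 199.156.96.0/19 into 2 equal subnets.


New prefix = 19 + 1 = 20
Each subnet has 4096 addresses
  199.156.96.0/20
  199.156.112.0/20
Subnets: 199.156.96.0/20, 199.156.112.0/20


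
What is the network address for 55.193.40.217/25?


IP:   00110111.11000001.00101000.11011001
Mask: 11111111.11111111.11111111.10000000
AND operation:
Net:  00110111.11000001.00101000.10000000
Network: 55.193.40.128/25
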